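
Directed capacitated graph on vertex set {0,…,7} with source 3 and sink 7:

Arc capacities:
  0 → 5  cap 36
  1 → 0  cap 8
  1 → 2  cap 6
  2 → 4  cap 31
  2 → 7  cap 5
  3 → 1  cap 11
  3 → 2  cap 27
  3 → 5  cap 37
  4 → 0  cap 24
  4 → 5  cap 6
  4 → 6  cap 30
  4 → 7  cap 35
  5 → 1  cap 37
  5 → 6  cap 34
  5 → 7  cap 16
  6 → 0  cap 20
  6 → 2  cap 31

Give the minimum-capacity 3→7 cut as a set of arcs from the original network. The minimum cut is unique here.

augment #1: 3→2→7 push 5
augment #2: 3→5→7 push 16
augment #3: 3→2→4→7 push 22
augment #4: 3→1→2→4→7 push 6
augment #5: 3→5→6→2→4→7 push 3
max flow = 52; residual-reachable set from 3 gives S-side
cut edges (S→T): {(2,4), (2,7), (5,7)} total cap 52

Min-cut arcs: {(2,4), (2,7), (5,7)} (total capacity 52)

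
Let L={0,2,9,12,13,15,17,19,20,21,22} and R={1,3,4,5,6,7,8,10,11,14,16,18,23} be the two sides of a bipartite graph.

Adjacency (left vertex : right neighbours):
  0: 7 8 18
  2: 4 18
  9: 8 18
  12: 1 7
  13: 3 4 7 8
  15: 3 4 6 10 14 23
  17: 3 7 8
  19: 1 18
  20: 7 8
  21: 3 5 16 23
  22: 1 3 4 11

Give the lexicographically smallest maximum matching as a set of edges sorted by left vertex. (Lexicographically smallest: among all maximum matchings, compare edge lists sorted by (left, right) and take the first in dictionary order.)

|M| = 9 (so the lex-smallest maximum matching has 9 edges)
process left vertices in ascending order; for each, take the smallest-labelled available neighbour that still permits 9 edges overall, or leave it unmatched if none does
lex-smallest matching: {0-7, 2-4, 9-8, 12-1, 13-3, 15-6, 19-18, 21-5, 22-11}

Lex-smallest maximum matching: {(0,7), (2,4), (9,8), (12,1), (13,3), (15,6), (19,18), (21,5), (22,11)}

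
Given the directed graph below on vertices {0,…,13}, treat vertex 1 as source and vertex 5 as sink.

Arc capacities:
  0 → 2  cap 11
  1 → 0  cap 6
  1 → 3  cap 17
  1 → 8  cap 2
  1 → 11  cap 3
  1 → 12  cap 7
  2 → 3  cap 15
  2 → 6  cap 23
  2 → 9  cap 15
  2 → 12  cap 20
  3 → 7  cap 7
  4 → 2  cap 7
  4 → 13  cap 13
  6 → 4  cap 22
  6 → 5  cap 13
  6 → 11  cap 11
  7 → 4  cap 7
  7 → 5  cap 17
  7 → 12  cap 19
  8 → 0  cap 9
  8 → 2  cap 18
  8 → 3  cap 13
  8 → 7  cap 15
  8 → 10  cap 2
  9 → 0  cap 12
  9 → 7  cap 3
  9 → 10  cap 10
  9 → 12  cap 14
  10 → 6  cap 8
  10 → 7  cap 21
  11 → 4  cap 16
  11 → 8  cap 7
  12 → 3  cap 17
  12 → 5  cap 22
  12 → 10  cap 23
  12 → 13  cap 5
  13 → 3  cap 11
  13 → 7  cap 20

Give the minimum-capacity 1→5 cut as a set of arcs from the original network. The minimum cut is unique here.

augment #1: 1→12→5 push 7
augment #2: 1→3→7→5 push 7
augment #3: 1→8→7→5 push 2
augment #4: 1→0→2→6→5 push 6
augment #5: 1→11→8→7→5 push 3
max flow = 25; residual-reachable set from 1 gives S-side
cut edges (S→T): {(1,0), (1,8), (1,11), (1,12), (3,7)} total cap 25

Min-cut arcs: {(1,0), (1,8), (1,11), (1,12), (3,7)} (total capacity 25)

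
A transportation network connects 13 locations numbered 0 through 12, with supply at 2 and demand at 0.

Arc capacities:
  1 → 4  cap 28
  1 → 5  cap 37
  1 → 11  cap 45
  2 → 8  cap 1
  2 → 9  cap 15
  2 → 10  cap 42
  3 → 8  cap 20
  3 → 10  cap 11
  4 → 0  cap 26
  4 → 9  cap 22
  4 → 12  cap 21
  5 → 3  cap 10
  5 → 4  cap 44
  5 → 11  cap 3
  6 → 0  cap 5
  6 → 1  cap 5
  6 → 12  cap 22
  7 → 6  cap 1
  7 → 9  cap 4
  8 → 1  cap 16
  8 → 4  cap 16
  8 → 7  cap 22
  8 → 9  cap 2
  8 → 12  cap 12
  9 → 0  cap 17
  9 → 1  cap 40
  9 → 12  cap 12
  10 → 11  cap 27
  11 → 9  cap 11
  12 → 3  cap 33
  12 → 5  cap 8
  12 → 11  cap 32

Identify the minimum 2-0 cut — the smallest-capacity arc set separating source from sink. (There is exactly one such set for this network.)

Min-cut arcs: {(2,8), (2,9), (11,9)} (total capacity 27)

augment #1: 2→9→0 push 15
augment #2: 2→8→4→0 push 1
augment #3: 2→10→11→9→0 push 2
augment #4: 2→10→11→9→1→4→0 push 9
max flow = 27; residual-reachable set from 2 gives S-side
cut edges (S→T): {(2,8), (2,9), (11,9)} total cap 27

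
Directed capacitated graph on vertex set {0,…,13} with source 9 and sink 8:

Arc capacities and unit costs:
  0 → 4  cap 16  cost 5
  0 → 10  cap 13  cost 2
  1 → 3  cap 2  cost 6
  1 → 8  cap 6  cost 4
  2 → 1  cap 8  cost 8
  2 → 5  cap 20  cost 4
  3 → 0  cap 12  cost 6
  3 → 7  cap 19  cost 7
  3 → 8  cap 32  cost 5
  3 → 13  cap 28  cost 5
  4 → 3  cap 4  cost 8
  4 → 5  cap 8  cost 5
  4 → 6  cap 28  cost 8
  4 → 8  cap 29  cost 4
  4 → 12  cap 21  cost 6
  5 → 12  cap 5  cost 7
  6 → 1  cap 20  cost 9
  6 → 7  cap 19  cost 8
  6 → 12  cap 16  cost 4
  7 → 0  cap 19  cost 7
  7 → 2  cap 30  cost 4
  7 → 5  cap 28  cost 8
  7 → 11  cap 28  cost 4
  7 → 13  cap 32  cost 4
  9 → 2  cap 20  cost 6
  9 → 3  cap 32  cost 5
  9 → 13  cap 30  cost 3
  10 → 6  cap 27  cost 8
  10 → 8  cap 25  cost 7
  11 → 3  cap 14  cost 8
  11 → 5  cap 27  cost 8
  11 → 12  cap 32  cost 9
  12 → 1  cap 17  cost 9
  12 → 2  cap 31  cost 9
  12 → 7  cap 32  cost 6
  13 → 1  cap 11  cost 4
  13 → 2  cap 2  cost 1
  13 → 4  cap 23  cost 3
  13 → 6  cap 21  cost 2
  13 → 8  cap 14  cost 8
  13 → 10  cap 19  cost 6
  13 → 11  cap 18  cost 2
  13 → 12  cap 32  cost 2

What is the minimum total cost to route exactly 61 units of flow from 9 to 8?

shortest-cost path #1: 9→3→8 push 32 @ unit cost 10 (adds 320)
shortest-cost path #2: 9→13→4→8 push 23 @ unit cost 10 (adds 230)
shortest-cost path #3: 9→13→8 push 6 @ unit cost 11 (adds 66)
total cost = 616

Minimum cost for 61 units: 616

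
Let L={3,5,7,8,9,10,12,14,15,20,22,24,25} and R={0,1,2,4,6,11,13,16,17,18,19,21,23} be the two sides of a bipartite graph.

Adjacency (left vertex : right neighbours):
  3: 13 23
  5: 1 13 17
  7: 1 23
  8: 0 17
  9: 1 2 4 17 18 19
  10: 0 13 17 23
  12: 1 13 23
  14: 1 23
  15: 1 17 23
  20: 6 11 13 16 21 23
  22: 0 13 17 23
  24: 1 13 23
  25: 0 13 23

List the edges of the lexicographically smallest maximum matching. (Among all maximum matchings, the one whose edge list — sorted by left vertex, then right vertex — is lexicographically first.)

|M| = 7 (so the lex-smallest maximum matching has 7 edges)
process left vertices in ascending order; for each, take the smallest-labelled available neighbour that still permits 7 edges overall, or leave it unmatched if none does
lex-smallest matching: {3-13, 5-1, 7-23, 8-0, 9-2, 10-17, 20-6}

Lex-smallest maximum matching: {(3,13), (5,1), (7,23), (8,0), (9,2), (10,17), (20,6)}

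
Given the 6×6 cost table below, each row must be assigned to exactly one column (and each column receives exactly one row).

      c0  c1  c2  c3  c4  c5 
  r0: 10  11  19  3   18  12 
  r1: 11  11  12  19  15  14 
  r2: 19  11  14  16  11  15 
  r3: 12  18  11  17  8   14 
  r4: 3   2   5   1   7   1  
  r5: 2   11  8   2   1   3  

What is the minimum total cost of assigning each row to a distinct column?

optimal assignment: row0→col3 (cost 3), row1→col2 (cost 12), row2→col1 (cost 11), row3→col4 (cost 8), row4→col5 (cost 1), row5→col0 (cost 2)
total = 3 + 12 + 11 + 8 + 1 + 2 = 37

Minimum assignment cost: 37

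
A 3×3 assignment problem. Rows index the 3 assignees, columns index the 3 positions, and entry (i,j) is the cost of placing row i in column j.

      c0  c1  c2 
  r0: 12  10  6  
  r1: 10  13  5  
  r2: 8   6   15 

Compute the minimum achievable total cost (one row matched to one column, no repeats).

optimal assignment: row0→col2 (cost 6), row1→col0 (cost 10), row2→col1 (cost 6)
total = 6 + 10 + 6 = 22

Minimum assignment cost: 22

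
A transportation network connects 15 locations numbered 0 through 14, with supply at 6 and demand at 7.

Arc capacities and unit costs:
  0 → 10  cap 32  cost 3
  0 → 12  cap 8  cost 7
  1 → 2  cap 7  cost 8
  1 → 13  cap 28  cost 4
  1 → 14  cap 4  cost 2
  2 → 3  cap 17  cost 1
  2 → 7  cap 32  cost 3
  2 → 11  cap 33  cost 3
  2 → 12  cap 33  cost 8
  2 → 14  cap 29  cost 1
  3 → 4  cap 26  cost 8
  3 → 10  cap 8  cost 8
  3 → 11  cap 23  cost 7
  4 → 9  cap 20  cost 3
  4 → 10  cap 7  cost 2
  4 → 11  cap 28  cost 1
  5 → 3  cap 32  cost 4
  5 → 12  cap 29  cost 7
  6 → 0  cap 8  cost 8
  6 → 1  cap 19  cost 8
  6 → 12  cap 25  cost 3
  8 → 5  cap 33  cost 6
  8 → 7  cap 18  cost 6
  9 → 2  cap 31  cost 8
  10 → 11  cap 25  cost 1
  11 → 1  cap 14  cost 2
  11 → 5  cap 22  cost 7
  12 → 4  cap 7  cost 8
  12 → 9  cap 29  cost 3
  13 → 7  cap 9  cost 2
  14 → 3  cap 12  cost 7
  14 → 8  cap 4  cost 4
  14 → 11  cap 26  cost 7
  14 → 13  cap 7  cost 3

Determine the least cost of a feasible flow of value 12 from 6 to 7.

Minimum cost for 12 units: 177

shortest-cost path #1: 6→1→13→7 push 9 @ unit cost 14 (adds 126)
shortest-cost path #2: 6→12→9→2→7 push 3 @ unit cost 17 (adds 51)
total cost = 177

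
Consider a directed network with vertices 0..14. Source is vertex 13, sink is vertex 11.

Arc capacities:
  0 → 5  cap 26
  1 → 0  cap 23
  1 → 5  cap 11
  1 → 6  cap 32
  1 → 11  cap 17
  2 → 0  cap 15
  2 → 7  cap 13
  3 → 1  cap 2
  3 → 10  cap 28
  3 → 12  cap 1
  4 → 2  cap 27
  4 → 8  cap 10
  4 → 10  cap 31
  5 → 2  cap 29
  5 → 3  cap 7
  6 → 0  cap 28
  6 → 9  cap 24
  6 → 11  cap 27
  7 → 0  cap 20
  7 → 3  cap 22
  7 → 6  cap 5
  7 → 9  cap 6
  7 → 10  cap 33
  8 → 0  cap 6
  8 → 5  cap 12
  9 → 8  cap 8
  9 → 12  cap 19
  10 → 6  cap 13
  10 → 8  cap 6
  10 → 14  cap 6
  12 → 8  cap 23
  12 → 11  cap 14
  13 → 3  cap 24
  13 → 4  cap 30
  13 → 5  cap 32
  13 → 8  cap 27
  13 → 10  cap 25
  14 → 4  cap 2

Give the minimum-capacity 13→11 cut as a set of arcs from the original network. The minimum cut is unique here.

augment #1: 13→3→1→11 push 2
augment #2: 13→3→12→11 push 1
augment #3: 13→10→6→11 push 13
augment #4: 13→4→2→7→6→11 push 5
augment #5: 13→4→2→7→9→12→11 push 6
max flow = 27; residual-reachable set from 13 gives S-side
cut edges (S→T): {(3,1), (3,12), (7,6), (7,9), (10,6)} total cap 27

Min-cut arcs: {(3,1), (3,12), (7,6), (7,9), (10,6)} (total capacity 27)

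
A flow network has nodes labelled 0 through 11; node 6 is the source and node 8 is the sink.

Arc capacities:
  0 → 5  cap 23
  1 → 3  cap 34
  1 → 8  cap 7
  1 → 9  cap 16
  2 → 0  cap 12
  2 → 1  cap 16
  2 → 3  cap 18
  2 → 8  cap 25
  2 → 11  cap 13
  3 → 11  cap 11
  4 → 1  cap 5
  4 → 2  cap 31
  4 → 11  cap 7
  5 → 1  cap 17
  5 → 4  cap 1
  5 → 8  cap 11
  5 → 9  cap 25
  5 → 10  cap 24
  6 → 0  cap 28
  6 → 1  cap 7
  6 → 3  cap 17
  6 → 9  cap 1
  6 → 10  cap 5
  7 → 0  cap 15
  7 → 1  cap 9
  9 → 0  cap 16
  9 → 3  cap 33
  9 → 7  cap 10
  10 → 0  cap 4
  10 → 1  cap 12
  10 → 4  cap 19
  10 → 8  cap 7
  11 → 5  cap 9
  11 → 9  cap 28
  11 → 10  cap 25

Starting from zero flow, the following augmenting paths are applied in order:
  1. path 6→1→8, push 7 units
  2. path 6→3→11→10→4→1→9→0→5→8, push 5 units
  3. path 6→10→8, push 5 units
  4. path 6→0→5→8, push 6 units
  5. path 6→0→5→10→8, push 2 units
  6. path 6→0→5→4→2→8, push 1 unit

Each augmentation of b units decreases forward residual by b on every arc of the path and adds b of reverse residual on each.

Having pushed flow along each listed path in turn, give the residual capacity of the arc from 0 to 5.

after path 1 (6→1→8, push 7): res(0,5)=23
after path 2 (6→3→11→10→4→1→9→0→5→8, push 5): res(0,5)=18
after path 3 (6→10→8, push 5): res(0,5)=18
after path 4 (6→0→5→8, push 6): res(0,5)=12
after path 5 (6→0→5→10→8, push 2): res(0,5)=10
after path 6 (6→0→5→4→2→8, push 1): res(0,5)=9

Residual capacity of (0,5): 9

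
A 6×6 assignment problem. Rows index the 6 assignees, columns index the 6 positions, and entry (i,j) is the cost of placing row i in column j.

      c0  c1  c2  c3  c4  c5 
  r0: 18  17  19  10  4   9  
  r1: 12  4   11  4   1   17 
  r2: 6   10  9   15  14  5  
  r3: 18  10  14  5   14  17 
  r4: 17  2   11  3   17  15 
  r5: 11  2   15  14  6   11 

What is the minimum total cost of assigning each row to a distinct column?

Minimum assignment cost: 34

optimal assignment: row0→col5 (cost 9), row1→col4 (cost 1), row2→col0 (cost 6), row3→col3 (cost 5), row4→col2 (cost 11), row5→col1 (cost 2)
total = 9 + 1 + 6 + 5 + 11 + 2 = 34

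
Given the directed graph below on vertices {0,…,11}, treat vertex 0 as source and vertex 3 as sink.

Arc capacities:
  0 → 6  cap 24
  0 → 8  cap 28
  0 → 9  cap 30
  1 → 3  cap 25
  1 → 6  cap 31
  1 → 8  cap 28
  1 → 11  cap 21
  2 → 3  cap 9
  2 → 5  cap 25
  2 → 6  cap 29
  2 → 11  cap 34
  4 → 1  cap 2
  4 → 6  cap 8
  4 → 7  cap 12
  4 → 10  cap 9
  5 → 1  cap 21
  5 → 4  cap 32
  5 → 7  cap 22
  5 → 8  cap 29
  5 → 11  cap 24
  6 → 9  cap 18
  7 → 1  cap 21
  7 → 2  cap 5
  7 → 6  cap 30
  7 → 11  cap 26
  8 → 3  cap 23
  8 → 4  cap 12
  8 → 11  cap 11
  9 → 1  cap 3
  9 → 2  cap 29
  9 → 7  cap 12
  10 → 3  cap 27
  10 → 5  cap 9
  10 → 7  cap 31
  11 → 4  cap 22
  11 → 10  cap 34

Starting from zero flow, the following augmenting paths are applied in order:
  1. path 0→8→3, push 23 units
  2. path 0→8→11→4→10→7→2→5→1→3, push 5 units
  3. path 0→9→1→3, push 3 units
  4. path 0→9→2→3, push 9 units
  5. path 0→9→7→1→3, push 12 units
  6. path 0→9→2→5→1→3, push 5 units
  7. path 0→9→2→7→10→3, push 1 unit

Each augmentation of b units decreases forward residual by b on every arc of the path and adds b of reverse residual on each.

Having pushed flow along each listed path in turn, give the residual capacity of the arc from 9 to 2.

after path 1 (0→8→3, push 23): res(9,2)=29
after path 2 (0→8→11→4→10→7→2→5→1→3, push 5): res(9,2)=29
after path 3 (0→9→1→3, push 3): res(9,2)=29
after path 4 (0→9→2→3, push 9): res(9,2)=20
after path 5 (0→9→7→1→3, push 12): res(9,2)=20
after path 6 (0→9→2→5→1→3, push 5): res(9,2)=15
after path 7 (0→9→2→7→10→3, push 1): res(9,2)=14

Residual capacity of (9,2): 14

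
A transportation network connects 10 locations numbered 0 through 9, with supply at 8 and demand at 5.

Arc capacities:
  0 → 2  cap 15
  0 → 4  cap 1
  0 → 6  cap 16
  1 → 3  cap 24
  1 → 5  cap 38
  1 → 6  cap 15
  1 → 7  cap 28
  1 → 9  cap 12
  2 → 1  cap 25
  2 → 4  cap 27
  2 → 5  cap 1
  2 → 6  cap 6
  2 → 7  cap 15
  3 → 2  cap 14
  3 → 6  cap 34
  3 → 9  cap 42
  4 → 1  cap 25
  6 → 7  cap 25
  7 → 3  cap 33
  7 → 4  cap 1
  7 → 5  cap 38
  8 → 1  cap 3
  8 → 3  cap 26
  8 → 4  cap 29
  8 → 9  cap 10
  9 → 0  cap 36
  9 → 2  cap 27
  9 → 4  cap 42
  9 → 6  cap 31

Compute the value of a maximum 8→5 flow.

augment #1: 8→1→5 bottleneck 3, total now 3
augment #2: 8→3→2→5 bottleneck 1, total now 4
augment #3: 8→4→1→5 bottleneck 25, total now 29
augment #4: 8→3→2→1→5 bottleneck 10, total now 39
augment #5: 8→3→2→7→5 bottleneck 3, total now 42
augment #6: 8→3→6→7→5 bottleneck 12, total now 54
augment #7: 8→9→2→7→5 bottleneck 10, total now 64

Maximum flow value: 64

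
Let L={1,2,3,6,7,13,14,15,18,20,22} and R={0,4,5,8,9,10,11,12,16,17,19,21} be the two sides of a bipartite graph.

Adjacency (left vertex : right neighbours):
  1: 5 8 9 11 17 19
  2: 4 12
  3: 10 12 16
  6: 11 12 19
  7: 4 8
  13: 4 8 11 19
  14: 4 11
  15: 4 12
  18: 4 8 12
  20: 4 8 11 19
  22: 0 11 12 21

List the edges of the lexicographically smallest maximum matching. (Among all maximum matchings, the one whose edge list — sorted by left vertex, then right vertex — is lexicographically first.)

|M| = 8 (so the lex-smallest maximum matching has 8 edges)
process left vertices in ascending order; for each, take the smallest-labelled available neighbour that still permits 8 edges overall, or leave it unmatched if none does
lex-smallest matching: {1-5, 2-4, 3-10, 6-11, 7-8, 13-19, 15-12, 22-0}

Lex-smallest maximum matching: {(1,5), (2,4), (3,10), (6,11), (7,8), (13,19), (15,12), (22,0)}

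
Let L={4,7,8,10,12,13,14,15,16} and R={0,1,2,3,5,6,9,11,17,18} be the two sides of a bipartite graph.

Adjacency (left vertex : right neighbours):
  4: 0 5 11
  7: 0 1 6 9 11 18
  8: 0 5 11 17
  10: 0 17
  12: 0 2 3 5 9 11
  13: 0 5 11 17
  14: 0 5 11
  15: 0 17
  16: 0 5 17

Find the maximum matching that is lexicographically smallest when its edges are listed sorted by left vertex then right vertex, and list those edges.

Lex-smallest maximum matching: {(4,0), (7,1), (8,5), (10,17), (12,2), (13,11)}

|M| = 6 (so the lex-smallest maximum matching has 6 edges)
process left vertices in ascending order; for each, take the smallest-labelled available neighbour that still permits 6 edges overall, or leave it unmatched if none does
lex-smallest matching: {4-0, 7-1, 8-5, 10-17, 12-2, 13-11}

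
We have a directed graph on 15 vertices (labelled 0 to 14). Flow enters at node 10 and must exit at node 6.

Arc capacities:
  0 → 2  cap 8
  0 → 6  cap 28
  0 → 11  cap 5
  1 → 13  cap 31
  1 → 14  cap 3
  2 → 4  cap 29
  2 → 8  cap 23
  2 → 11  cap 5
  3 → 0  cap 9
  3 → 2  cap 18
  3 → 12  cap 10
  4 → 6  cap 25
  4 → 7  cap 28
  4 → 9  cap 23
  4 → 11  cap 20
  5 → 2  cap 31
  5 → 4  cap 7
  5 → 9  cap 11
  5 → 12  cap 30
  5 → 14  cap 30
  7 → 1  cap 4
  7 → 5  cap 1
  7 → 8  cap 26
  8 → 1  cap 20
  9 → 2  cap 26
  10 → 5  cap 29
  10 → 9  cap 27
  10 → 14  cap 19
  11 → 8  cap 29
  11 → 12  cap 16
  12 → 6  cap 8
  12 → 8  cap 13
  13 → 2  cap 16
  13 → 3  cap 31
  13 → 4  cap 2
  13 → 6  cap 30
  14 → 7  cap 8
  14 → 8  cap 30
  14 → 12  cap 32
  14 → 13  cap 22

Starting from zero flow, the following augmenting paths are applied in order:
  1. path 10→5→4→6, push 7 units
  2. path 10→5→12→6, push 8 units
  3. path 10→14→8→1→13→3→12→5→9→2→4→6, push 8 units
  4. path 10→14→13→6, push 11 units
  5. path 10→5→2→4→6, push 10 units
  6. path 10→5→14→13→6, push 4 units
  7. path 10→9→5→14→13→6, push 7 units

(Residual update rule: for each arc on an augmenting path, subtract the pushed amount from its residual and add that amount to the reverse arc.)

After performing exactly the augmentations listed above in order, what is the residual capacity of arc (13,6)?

Residual capacity of (13,6): 8

after path 1 (10→5→4→6, push 7): res(13,6)=30
after path 2 (10→5→12→6, push 8): res(13,6)=30
after path 3 (10→14→8→1→13→3→12→5→9→2→4→6, push 8): res(13,6)=30
after path 4 (10→14→13→6, push 11): res(13,6)=19
after path 5 (10→5→2→4→6, push 10): res(13,6)=19
after path 6 (10→5→14→13→6, push 4): res(13,6)=15
after path 7 (10→9→5→14→13→6, push 7): res(13,6)=8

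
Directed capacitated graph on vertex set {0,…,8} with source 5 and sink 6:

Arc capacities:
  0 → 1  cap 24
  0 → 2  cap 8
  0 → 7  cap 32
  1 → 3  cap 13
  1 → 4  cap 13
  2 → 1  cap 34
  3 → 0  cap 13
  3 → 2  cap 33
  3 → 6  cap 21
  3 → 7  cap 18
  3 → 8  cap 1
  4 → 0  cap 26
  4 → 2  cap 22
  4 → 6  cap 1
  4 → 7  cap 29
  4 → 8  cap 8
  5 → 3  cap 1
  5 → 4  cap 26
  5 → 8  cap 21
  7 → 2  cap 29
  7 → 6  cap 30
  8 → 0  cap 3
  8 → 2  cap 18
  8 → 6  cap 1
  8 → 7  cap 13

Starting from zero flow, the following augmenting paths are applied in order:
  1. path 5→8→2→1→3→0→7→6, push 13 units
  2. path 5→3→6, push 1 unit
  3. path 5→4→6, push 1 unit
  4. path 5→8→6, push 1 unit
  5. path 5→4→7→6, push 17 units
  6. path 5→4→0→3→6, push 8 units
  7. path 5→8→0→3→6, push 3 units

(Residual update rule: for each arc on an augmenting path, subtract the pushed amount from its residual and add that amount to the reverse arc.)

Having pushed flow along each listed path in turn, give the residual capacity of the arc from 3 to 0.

after path 1 (5→8→2→1→3→0→7→6, push 13): res(3,0)=0
after path 2 (5→3→6, push 1): res(3,0)=0
after path 3 (5→4→6, push 1): res(3,0)=0
after path 4 (5→8→6, push 1): res(3,0)=0
after path 5 (5→4→7→6, push 17): res(3,0)=0
after path 6 (5→4→0→3→6, push 8): res(3,0)=8
after path 7 (5→8→0→3→6, push 3): res(3,0)=11

Residual capacity of (3,0): 11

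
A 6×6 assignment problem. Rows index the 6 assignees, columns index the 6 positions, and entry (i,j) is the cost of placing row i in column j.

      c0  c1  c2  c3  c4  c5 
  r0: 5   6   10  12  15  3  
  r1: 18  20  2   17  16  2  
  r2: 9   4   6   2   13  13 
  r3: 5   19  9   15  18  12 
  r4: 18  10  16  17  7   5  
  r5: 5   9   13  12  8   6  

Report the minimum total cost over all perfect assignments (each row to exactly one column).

one of 3 optimal assignments: row0→col1 (cost 6), row1→col2 (cost 2), row2→col3 (cost 2), row3→col0 (cost 5), row4→col4 (cost 7), row5→col5 (cost 6)
total = 6 + 2 + 2 + 5 + 7 + 6 = 28

Minimum assignment cost: 28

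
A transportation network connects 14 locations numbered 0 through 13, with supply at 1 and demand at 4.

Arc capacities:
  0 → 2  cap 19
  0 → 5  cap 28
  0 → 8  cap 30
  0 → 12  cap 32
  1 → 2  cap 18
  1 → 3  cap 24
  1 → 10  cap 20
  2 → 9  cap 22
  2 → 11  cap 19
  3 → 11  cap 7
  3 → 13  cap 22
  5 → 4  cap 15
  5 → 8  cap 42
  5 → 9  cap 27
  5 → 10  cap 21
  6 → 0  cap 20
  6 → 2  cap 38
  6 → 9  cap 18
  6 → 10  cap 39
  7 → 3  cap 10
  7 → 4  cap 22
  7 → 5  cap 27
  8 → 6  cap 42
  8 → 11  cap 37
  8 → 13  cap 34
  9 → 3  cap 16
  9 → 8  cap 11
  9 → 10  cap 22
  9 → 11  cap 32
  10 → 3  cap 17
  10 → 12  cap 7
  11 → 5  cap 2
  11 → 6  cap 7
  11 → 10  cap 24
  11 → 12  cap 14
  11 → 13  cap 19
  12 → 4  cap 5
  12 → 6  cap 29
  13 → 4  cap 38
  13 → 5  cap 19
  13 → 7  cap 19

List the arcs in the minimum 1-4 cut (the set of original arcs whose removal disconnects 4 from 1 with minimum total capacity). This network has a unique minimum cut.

augment #1: 1→3→13→4 push 22
augment #2: 1→10→12→4 push 5
augment #3: 1→2→11→5→4 push 2
augment #4: 1→2→11→13→4 push 16
augment #5: 1→3→11→13→5→4 push 2
augment #6: 1→10→3→11→13→5→4 push 1
augment #7: 1→10→12→6→0→5→4 push 2
augment #8: 1→10→3→11→6→0→5→4 push 4
max flow = 54; residual-reachable set from 1 gives S-side
cut edges (S→T): {(1,2), (3,11), (3,13), (10,12)} total cap 54

Min-cut arcs: {(1,2), (3,11), (3,13), (10,12)} (total capacity 54)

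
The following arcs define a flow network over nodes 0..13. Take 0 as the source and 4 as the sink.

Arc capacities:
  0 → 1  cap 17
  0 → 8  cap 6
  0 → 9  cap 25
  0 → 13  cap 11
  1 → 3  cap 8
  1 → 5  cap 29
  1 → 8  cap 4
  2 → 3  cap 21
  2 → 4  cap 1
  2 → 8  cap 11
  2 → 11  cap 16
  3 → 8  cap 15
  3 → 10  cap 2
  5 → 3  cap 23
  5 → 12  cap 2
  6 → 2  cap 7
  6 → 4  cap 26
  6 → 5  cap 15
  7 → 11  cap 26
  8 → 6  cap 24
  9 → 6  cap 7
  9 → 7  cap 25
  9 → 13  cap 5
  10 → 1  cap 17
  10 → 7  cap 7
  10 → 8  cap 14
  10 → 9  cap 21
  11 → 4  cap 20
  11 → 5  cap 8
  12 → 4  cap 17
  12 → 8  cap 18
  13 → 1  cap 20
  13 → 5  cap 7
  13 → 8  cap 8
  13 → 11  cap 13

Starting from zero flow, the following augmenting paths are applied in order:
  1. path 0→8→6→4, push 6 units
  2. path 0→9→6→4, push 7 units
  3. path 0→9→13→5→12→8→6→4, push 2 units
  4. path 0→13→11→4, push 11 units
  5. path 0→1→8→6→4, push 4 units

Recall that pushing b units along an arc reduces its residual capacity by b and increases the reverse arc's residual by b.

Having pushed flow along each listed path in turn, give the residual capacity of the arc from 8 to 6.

Residual capacity of (8,6): 12

after path 1 (0→8→6→4, push 6): res(8,6)=18
after path 2 (0→9→6→4, push 7): res(8,6)=18
after path 3 (0→9→13→5→12→8→6→4, push 2): res(8,6)=16
after path 4 (0→13→11→4, push 11): res(8,6)=16
after path 5 (0→1→8→6→4, push 4): res(8,6)=12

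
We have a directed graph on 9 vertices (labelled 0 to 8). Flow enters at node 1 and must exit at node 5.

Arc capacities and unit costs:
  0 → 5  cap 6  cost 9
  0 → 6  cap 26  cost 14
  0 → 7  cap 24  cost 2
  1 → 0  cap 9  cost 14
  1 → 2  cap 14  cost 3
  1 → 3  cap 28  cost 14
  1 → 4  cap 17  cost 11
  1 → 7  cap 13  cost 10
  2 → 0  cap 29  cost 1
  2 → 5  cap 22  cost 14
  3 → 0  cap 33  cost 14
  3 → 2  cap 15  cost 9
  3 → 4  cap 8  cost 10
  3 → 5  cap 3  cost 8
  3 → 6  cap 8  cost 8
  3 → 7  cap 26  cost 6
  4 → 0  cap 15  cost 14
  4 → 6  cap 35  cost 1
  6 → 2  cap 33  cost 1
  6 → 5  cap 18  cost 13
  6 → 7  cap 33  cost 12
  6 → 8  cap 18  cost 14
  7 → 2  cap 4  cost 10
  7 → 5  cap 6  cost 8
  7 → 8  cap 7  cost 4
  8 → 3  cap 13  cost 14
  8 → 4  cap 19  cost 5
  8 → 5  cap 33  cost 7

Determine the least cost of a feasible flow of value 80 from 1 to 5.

shortest-cost path #1: 1→2→0→5 push 6 @ unit cost 13 (adds 78)
shortest-cost path #2: 1→2→0→7→5 push 6 @ unit cost 14 (adds 84)
shortest-cost path #3: 1→2→5 push 2 @ unit cost 17 (adds 34)
shortest-cost path #4: 1→7→8→5 push 7 @ unit cost 21 (adds 147)
shortest-cost path #5: 1→7→0→2→5 push 6 @ unit cost 21 (adds 126)
shortest-cost path #6: 1→3→5 push 3 @ unit cost 22 (adds 66)
shortest-cost path #7: 1→4→6→5 push 17 @ unit cost 25 (adds 425)
shortest-cost path #8: 1→0→2→5 push 6 @ unit cost 27 (adds 162)
shortest-cost path #9: 1→3→6→5 push 1 @ unit cost 35 (adds 35)
shortest-cost path #10: 1→3→2→5 push 8 @ unit cost 37 (adds 296)
shortest-cost path #11: 1→3→6→8→5 push 7 @ unit cost 43 (adds 301)
shortest-cost path #12: 1→3→4→6→8→5 push 8 @ unit cost 46 (adds 368)
shortest-cost path #13: 1→0→6→8→5 push 3 @ unit cost 49 (adds 147)
total cost = 2269

Minimum cost for 80 units: 2269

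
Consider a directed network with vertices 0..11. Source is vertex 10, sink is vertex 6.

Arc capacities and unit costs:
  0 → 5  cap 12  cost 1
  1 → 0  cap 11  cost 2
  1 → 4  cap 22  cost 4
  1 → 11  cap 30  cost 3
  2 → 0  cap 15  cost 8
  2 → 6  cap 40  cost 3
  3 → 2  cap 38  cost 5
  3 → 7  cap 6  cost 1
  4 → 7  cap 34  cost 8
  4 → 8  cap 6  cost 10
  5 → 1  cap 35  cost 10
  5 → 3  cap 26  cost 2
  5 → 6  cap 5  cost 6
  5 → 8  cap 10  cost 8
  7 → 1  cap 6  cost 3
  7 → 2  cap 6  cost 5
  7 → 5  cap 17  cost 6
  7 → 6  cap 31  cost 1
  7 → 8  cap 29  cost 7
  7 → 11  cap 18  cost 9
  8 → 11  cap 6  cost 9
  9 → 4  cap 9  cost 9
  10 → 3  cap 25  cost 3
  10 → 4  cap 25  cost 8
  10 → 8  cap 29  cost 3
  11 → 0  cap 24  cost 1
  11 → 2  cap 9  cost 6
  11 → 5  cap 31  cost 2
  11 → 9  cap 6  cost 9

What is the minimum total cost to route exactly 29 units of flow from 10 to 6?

Minimum cost for 29 units: 307

shortest-cost path #1: 10→3→7→6 push 6 @ unit cost 5 (adds 30)
shortest-cost path #2: 10→3→2→6 push 19 @ unit cost 11 (adds 209)
shortest-cost path #3: 10→4→7→6 push 4 @ unit cost 17 (adds 68)
total cost = 307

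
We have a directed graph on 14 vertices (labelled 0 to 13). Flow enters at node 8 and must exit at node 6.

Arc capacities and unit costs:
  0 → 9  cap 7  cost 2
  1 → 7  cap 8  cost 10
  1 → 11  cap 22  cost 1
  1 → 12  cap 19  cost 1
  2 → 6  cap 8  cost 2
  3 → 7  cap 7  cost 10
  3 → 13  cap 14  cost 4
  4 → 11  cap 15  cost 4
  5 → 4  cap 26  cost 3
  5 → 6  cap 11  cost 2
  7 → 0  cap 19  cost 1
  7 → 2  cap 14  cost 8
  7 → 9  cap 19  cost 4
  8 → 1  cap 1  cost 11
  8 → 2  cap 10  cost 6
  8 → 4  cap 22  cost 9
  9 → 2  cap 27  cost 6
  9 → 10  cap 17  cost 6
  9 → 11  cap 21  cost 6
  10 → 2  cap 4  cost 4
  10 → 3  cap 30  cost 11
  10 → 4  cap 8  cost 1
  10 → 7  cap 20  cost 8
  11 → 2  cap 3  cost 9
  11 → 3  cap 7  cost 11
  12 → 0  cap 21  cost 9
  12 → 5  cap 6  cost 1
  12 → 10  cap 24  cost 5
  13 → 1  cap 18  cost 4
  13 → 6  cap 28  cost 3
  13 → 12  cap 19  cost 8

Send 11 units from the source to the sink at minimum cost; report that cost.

shortest-cost path #1: 8→2→6 push 8 @ unit cost 8 (adds 64)
shortest-cost path #2: 8→1→12→5→6 push 1 @ unit cost 15 (adds 15)
shortest-cost path #3: 8→4→11→3→13→6 push 2 @ unit cost 31 (adds 62)
total cost = 141

Minimum cost for 11 units: 141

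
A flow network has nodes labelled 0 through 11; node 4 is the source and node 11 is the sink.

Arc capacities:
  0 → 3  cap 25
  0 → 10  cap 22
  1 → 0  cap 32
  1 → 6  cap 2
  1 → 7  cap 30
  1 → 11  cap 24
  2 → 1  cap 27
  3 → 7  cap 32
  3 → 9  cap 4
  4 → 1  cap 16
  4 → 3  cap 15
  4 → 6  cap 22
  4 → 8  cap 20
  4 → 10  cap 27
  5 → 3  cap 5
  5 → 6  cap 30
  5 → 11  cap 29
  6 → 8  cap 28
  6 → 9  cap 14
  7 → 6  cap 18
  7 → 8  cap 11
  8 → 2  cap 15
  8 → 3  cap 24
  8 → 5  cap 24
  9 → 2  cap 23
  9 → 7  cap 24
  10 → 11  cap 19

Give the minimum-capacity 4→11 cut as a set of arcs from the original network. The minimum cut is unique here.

Min-cut arcs: {(1,11), (8,5), (10,11)} (total capacity 67)

augment #1: 4→1→11 push 16
augment #2: 4→10→11 push 19
augment #3: 4→8→5→11 push 20
augment #4: 4→6→8→5→11 push 4
augment #5: 4→3→9→2→1→11 push 4
augment #6: 4→6→8→2→1→11 push 4
max flow = 67; residual-reachable set from 4 gives S-side
cut edges (S→T): {(1,11), (8,5), (10,11)} total cap 67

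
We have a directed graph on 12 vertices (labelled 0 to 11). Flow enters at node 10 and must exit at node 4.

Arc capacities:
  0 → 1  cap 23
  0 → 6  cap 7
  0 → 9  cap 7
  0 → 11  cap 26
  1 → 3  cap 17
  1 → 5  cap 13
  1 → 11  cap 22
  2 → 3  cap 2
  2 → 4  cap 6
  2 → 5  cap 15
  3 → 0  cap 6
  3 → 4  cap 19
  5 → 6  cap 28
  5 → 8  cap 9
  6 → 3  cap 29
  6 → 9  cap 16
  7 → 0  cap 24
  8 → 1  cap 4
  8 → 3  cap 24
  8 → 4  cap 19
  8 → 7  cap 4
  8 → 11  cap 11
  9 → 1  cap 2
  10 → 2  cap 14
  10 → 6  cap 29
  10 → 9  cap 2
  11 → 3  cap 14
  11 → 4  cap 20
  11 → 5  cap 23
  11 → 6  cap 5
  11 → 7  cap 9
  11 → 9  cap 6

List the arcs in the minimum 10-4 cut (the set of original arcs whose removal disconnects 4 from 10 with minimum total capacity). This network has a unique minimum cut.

Min-cut arcs: {(3,0), (3,4), (9,1), (10,2)} (total capacity 41)

augment #1: 10→2→4 push 6
augment #2: 10→2→3→4 push 2
augment #3: 10→6→3→4 push 17
augment #4: 10→2→5→8→4 push 6
augment #5: 10→9→1→11→4 push 2
augment #6: 10→6→3→0→11→4 push 6
augment #7: 10→6→3→2→5→8→4 push 2
max flow = 41; residual-reachable set from 10 gives S-side
cut edges (S→T): {(3,0), (3,4), (9,1), (10,2)} total cap 41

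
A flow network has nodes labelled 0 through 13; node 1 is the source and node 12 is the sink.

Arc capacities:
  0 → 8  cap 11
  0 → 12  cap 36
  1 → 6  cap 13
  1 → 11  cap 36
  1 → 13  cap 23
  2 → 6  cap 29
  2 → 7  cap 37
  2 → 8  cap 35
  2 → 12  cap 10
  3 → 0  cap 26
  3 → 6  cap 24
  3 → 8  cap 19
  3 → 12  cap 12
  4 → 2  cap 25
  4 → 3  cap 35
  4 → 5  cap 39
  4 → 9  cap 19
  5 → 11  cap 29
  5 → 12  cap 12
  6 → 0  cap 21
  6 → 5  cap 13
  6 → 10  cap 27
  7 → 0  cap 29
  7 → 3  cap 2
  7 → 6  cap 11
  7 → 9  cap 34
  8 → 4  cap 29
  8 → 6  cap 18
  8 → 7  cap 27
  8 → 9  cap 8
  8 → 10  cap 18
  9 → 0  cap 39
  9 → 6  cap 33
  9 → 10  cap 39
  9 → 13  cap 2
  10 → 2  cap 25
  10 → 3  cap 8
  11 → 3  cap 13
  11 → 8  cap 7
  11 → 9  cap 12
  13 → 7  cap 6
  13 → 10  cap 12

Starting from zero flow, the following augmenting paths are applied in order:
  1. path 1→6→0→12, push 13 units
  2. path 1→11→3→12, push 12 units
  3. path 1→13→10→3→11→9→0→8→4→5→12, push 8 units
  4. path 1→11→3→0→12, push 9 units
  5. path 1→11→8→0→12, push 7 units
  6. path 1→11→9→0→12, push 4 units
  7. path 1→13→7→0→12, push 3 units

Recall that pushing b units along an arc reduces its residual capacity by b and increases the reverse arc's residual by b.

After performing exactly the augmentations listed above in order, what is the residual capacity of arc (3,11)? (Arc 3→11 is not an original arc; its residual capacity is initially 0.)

Residual capacity of (3,11): 13

after path 1 (1→6→0→12, push 13): res(3,11)=0
after path 2 (1→11→3→12, push 12): res(3,11)=12
after path 3 (1→13→10→3→11→9→0→8→4→5→12, push 8): res(3,11)=4
after path 4 (1→11→3→0→12, push 9): res(3,11)=13
after path 5 (1→11→8→0→12, push 7): res(3,11)=13
after path 6 (1→11→9→0→12, push 4): res(3,11)=13
after path 7 (1→13→7→0→12, push 3): res(3,11)=13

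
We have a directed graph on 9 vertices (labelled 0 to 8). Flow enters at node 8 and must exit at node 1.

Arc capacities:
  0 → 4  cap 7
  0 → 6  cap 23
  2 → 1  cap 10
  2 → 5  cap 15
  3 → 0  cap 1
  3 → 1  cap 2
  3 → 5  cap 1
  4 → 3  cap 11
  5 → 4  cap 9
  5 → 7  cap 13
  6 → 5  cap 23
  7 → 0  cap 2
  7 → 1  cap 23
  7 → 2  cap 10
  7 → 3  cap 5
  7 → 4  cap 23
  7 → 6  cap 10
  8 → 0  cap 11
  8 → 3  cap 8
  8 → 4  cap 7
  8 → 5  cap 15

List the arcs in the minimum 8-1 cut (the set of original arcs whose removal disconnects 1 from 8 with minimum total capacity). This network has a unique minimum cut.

augment #1: 8→3→1 push 2
augment #2: 8→5→7→1 push 13
max flow = 15; residual-reachable set from 8 gives S-side
cut edges (S→T): {(3,1), (5,7)} total cap 15

Min-cut arcs: {(3,1), (5,7)} (total capacity 15)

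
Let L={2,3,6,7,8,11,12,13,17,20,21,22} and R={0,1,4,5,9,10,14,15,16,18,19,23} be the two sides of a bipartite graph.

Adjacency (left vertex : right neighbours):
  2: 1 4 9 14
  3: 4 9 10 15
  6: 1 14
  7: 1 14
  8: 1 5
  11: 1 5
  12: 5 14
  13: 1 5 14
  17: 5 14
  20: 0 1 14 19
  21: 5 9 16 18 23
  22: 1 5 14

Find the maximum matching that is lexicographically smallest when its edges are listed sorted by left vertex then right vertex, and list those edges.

|M| = 7 (so the lex-smallest maximum matching has 7 edges)
process left vertices in ascending order; for each, take the smallest-labelled available neighbour that still permits 7 edges overall, or leave it unmatched if none does
lex-smallest matching: {2-4, 3-9, 6-1, 7-14, 8-5, 20-0, 21-16}

Lex-smallest maximum matching: {(2,4), (3,9), (6,1), (7,14), (8,5), (20,0), (21,16)}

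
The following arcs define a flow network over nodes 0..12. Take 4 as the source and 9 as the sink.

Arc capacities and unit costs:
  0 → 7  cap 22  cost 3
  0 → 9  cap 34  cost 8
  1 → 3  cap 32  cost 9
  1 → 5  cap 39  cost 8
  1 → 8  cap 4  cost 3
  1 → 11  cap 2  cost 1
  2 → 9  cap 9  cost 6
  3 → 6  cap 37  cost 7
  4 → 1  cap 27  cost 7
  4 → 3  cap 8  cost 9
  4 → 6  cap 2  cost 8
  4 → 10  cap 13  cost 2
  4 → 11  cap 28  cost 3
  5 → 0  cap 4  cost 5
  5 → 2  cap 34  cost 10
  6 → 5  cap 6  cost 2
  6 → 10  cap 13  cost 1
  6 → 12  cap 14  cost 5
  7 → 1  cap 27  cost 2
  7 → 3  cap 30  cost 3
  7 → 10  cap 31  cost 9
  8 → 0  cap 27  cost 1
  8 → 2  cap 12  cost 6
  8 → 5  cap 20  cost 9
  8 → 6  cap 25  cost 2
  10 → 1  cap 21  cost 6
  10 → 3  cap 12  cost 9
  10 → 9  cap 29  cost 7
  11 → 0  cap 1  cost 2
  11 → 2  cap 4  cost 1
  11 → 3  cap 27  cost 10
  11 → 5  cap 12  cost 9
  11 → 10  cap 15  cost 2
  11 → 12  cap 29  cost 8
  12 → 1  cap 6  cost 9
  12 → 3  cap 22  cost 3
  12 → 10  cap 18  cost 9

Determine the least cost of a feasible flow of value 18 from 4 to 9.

shortest-cost path #1: 4→10→9 push 13 @ unit cost 9 (adds 117)
shortest-cost path #2: 4→11→2→9 push 4 @ unit cost 10 (adds 40)
shortest-cost path #3: 4→11→10→9 push 1 @ unit cost 12 (adds 12)
total cost = 169

Minimum cost for 18 units: 169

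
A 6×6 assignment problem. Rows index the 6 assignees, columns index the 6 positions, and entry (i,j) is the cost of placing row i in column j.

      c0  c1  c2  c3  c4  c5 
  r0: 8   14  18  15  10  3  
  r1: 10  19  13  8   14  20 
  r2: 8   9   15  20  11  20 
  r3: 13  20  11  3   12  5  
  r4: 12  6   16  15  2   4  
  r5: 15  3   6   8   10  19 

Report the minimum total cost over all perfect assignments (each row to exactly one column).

optimal assignment: row0→col5 (cost 3), row1→col2 (cost 13), row2→col0 (cost 8), row3→col3 (cost 3), row4→col4 (cost 2), row5→col1 (cost 3)
total = 3 + 13 + 8 + 3 + 2 + 3 = 32

Minimum assignment cost: 32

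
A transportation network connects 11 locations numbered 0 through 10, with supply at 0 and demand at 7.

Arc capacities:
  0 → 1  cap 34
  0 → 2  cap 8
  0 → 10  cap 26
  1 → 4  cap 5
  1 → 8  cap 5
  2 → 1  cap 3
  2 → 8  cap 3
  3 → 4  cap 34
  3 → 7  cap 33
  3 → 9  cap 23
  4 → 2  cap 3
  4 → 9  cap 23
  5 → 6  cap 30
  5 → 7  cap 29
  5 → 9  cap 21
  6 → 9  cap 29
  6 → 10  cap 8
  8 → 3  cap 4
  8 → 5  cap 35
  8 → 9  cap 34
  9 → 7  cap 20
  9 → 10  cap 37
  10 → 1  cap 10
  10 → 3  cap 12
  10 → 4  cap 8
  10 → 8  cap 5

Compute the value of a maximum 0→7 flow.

augment #1: 0→10→3→7 bottleneck 12, total now 12
augment #2: 0→1→4→9→7 bottleneck 5, total now 17
augment #3: 0→1→8→3→7 bottleneck 4, total now 21
augment #4: 0→1→8→5→7 bottleneck 1, total now 22
augment #5: 0→2→8→5→7 bottleneck 3, total now 25
augment #6: 0→10→4→9→7 bottleneck 8, total now 33
augment #7: 0→10→8→5→7 bottleneck 5, total now 38

Maximum flow value: 38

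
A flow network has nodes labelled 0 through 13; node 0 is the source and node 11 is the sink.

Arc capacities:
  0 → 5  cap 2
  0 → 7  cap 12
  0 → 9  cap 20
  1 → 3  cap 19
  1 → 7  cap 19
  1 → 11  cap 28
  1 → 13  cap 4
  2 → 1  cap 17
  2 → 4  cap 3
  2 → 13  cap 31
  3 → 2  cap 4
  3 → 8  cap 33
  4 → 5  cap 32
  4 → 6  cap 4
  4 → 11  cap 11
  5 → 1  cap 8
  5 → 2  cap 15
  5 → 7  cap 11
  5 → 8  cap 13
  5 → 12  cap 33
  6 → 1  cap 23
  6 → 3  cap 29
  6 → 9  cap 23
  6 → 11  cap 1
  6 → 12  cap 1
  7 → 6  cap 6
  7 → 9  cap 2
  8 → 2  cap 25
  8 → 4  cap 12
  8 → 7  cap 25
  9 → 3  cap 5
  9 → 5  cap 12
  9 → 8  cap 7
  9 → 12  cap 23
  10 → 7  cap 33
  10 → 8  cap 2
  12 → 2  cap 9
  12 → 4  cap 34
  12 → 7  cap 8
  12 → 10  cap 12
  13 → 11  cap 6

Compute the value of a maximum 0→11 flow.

Maximum flow value: 30

augment #1: 0→5→1→11 bottleneck 2, total now 2
augment #2: 0→7→6→11 bottleneck 1, total now 3
augment #3: 0→7→6→1→11 bottleneck 5, total now 8
augment #4: 0→9→5→1→11 bottleneck 6, total now 14
augment #5: 0→9→8→4→11 bottleneck 7, total now 21
augment #6: 0→9→12→4→11 bottleneck 4, total now 25
augment #7: 0→9→3→2→1→11 bottleneck 3, total now 28
augment #8: 0→7→9→3→2→1→11 bottleneck 1, total now 29
augment #9: 0→7→9→5→2→1→11 bottleneck 1, total now 30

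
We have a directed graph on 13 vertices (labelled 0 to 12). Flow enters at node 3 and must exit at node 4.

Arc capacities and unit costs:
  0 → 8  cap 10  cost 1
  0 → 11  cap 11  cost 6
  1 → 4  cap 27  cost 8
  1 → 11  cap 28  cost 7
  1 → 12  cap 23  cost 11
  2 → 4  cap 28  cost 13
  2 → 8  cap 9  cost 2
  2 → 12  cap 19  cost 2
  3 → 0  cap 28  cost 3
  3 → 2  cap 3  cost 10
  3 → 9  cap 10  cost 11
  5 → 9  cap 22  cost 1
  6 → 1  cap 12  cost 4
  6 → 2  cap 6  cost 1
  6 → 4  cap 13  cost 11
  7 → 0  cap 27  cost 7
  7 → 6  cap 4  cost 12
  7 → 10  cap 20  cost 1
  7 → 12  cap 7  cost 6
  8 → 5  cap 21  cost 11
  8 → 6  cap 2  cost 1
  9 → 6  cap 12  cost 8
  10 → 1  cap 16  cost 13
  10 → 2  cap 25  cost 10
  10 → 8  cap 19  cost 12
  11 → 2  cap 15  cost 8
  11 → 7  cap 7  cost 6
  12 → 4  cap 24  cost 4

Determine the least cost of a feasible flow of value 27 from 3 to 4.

shortest-cost path #1: 3→0→8→6→2→12→4 push 2 @ unit cost 12 (adds 24)
shortest-cost path #2: 3→2→12→4 push 3 @ unit cost 16 (adds 48)
shortest-cost path #3: 3→0→11→2→12→4 push 11 @ unit cost 23 (adds 253)
shortest-cost path #4: 3→9→6→2→12→4 push 3 @ unit cost 26 (adds 78)
shortest-cost path #5: 3→9→6→2→11→7→12→4 push 1 @ unit cost 28 (adds 28)
shortest-cost path #6: 3→9→6→4 push 6 @ unit cost 30 (adds 180)
shortest-cost path #7: 3→0→8→5→9→6→4 push 1 @ unit cost 35 (adds 35)
total cost = 646

Minimum cost for 27 units: 646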